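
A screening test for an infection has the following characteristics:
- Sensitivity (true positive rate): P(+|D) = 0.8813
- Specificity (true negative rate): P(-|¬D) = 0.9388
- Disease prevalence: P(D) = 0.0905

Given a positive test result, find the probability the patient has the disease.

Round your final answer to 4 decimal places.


Let D = has disease, + = positive test

Given:
- P(D) = 0.0905 (prevalence)
- P(+|D) = 0.8813 (sensitivity)
- P(-|¬D) = 0.9388 (specificity)
- P(+|¬D) = 0.0612 (false positive rate = 1 - specificity)

Step 1: Find P(+)
P(+) = P(+|D)P(D) + P(+|¬D)P(¬D)
     = 0.8813 × 0.0905 + 0.0612 × 0.9095
     = 0.07975765 + 0.05566140
     = 0.13541905

Step 2: Apply Bayes' theorem for P(D|+)
P(D|+) = P(+|D)P(D) / P(+)
       = 0.07975765 / 0.13541905
       = 0.5890


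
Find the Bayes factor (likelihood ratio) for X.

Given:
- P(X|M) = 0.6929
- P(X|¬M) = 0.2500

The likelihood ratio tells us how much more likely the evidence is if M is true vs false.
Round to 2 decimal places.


Likelihood Ratio (LR) = P(X|M) / P(X|¬M)

LR = 0.6929 / 0.2500
   = 2.77

The evidence is 2.77 times more likely if M is true than if M is false.
LR > 1, so observing X raises the odds in favor of M.


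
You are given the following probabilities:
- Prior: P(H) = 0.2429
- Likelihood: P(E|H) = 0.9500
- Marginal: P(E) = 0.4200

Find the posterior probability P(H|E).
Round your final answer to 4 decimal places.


Using Bayes' theorem:

P(H|E) = P(E|H) × P(H) / P(E)
       = 0.9500 × 0.2429 / 0.4200
       = 0.23075500 / 0.4200
       = 0.5494

The evidence strengthens our belief in H.
Prior: 0.2429 → Posterior: 0.5494


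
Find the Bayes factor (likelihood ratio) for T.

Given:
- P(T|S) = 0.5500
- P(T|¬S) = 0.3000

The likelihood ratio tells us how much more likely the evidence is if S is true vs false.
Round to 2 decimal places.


Likelihood Ratio (LR) = P(T|S) / P(T|¬S)

LR = 0.5500 / 0.3000
   = 1.83

The evidence is 1.83 times more likely if S is true than if S is false.
Because LR exceeds 1, T is evidence for S.


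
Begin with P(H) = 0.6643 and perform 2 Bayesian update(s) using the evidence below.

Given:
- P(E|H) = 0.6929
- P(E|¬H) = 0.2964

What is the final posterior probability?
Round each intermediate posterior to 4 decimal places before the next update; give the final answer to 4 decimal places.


Sequential Bayesian updating:

Initial prior: P(H) = 0.6643

Update 1:
  P(E) = 0.6929 × 0.6643 + 0.2964 × 0.3357 = 0.46029347 + 0.09950148 = 0.55979495
  P(H|E) = 0.46029347 / 0.55979495 = 0.8223

Update 2:
  P(E) = 0.6929 × 0.8223 + 0.2964 × 0.1777 = 0.56977167 + 0.05267028 = 0.62244195
  P(H|E) = 0.56977167 / 0.62244195 = 0.9154

Final posterior: 0.9154


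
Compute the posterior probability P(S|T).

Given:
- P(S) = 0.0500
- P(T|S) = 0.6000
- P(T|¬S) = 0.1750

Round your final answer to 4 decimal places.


Bayes' theorem: P(S|T) = P(T|S) × P(S) / P(T)

Step 1: Calculate P(T) using law of total probability
P(T) = P(T|S)P(S) + P(T|¬S)P(¬S)
     = 0.6000 × 0.0500 + 0.1750 × 0.9500
     = 0.03000000 + 0.16625000
     = 0.19625000

Step 2: Apply Bayes' theorem
P(S|T) = P(T|S) × P(S) / P(T)
       = 0.03000000 / 0.19625000
       = 0.1529


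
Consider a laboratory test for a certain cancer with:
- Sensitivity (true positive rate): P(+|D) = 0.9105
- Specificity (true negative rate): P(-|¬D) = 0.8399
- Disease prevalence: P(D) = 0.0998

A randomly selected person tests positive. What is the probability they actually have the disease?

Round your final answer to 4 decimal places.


Let D = has disease, + = positive test

Given:
- P(D) = 0.0998 (prevalence)
- P(+|D) = 0.9105 (sensitivity)
- P(-|¬D) = 0.8399 (specificity)
- P(+|¬D) = 0.1601 (false positive rate = 1 - specificity)

Step 1: Find P(+)
P(+) = P(+|D)P(D) + P(+|¬D)P(¬D)
     = 0.9105 × 0.0998 + 0.1601 × 0.9002
     = 0.09086790 + 0.14412202
     = 0.23498992

Step 2: Apply Bayes' theorem for P(D|+)
P(D|+) = P(+|D)P(D) / P(+)
       = 0.09086790 / 0.23498992
       = 0.3867


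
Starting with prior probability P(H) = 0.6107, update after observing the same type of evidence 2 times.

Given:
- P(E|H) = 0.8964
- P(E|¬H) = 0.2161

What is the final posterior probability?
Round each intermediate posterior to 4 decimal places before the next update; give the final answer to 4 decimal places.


Sequential Bayesian updating:

Initial prior: P(H) = 0.6107

Update 1:
  P(E) = 0.8964 × 0.6107 + 0.2161 × 0.3893 = 0.54743148 + 0.08412773 = 0.63155921
  P(H|E) = 0.54743148 / 0.63155921 = 0.8668

Update 2:
  P(E) = 0.8964 × 0.8668 + 0.2161 × 0.1332 = 0.77699952 + 0.02878452 = 0.80578404
  P(H|E) = 0.77699952 / 0.80578404 = 0.9643

Final posterior: 0.9643


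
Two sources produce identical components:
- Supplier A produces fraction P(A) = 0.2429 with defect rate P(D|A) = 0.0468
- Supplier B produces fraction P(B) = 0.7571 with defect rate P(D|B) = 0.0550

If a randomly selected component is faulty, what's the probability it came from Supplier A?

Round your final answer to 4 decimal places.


Let A = from Supplier A, D = faulty

Given:
- P(A) = 0.2429, P(B) = 0.7571
- P(D|A) = 0.0468, P(D|B) = 0.0550

Step 1: Find P(D)
P(D) = P(D|A)P(A) + P(D|B)P(B)
     = 0.0468 × 0.2429 + 0.0550 × 0.7571
     = 0.01136772 + 0.04164050
     = 0.05300822

Step 2: Apply Bayes' theorem
P(A|D) = P(D|A)P(A) / P(D)
       = 0.01136772 / 0.05300822
       = 0.2145


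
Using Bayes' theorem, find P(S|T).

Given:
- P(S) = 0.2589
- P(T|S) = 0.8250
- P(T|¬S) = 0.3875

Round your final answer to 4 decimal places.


Bayes' theorem: P(S|T) = P(T|S) × P(S) / P(T)

Step 1: Calculate P(T) using law of total probability
P(T) = P(T|S)P(S) + P(T|¬S)P(¬S)
     = 0.8250 × 0.2589 + 0.3875 × 0.7411
     = 0.21359250 + 0.28717625
     = 0.50076875

Step 2: Apply Bayes' theorem
P(S|T) = P(T|S) × P(S) / P(T)
       = 0.21359250 / 0.50076875
       = 0.4265


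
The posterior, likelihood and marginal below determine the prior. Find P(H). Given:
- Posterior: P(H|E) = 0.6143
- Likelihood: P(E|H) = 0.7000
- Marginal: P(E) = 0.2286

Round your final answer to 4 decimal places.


From Bayes' theorem: P(H|E) = P(E|H) × P(H) / P(E)

Rearranging for P(H):
P(H) = P(H|E) × P(E) / P(E|H)
     = 0.6143 × 0.2286 / 0.7000
     = 0.14042898 / 0.7000
     = 0.2006


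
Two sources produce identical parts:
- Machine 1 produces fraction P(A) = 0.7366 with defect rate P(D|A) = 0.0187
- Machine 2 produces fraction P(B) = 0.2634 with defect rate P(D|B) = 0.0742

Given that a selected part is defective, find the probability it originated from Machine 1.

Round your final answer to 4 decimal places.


Let A = from Machine 1, D = defective

Given:
- P(A) = 0.7366, P(B) = 0.2634
- P(D|A) = 0.0187, P(D|B) = 0.0742

Step 1: Find P(D)
P(D) = P(D|A)P(A) + P(D|B)P(B)
     = 0.0187 × 0.7366 + 0.0742 × 0.2634
     = 0.01377442 + 0.01954428
     = 0.03331870

Step 2: Apply Bayes' theorem
P(A|D) = P(D|A)P(A) / P(D)
       = 0.01377442 / 0.03331870
       = 0.4134


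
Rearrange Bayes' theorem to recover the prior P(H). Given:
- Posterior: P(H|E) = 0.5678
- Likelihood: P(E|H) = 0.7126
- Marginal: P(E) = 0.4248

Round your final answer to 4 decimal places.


From Bayes' theorem: P(H|E) = P(E|H) × P(H) / P(E)

Rearranging for P(H):
P(H) = P(H|E) × P(E) / P(E|H)
     = 0.5678 × 0.4248 / 0.7126
     = 0.24120144 / 0.7126
     = 0.3385


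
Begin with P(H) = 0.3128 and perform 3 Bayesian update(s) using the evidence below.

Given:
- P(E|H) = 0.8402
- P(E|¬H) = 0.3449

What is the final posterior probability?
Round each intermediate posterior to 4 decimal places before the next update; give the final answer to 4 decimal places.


Sequential Bayesian updating:

Initial prior: P(H) = 0.3128

Update 1:
  P(E) = 0.8402 × 0.3128 + 0.3449 × 0.6872 = 0.26281456 + 0.23701528 = 0.49982984
  P(H|E) = 0.26281456 / 0.49982984 = 0.5258

Update 2:
  P(E) = 0.8402 × 0.5258 + 0.3449 × 0.4742 = 0.44177716 + 0.16355158 = 0.60532874
  P(H|E) = 0.44177716 / 0.60532874 = 0.7298

Update 3:
  P(E) = 0.8402 × 0.7298 + 0.3449 × 0.2702 = 0.61317796 + 0.09319198 = 0.70636994
  P(H|E) = 0.61317796 / 0.70636994 = 0.8681

Final posterior: 0.8681


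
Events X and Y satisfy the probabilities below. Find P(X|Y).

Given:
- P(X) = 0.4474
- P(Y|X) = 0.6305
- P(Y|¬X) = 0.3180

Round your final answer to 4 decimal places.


Bayes' theorem: P(X|Y) = P(Y|X) × P(X) / P(Y)

Step 1: Calculate P(Y) using law of total probability
P(Y) = P(Y|X)P(X) + P(Y|¬X)P(¬X)
     = 0.6305 × 0.4474 + 0.3180 × 0.5526
     = 0.28208570 + 0.17572680
     = 0.45781250

Step 2: Apply Bayes' theorem
P(X|Y) = P(Y|X) × P(X) / P(Y)
       = 0.28208570 / 0.45781250
       = 0.6162


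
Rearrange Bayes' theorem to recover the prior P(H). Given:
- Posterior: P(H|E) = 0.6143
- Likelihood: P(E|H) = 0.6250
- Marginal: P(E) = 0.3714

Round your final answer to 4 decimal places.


From Bayes' theorem: P(H|E) = P(E|H) × P(H) / P(E)

Rearranging for P(H):
P(H) = P(H|E) × P(E) / P(E|H)
     = 0.6143 × 0.3714 / 0.6250
     = 0.22815102 / 0.6250
     = 0.3650


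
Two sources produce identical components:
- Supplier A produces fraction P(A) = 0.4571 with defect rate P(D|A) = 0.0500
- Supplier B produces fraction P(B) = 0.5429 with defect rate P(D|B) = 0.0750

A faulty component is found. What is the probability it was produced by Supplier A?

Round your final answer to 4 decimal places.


Let A = from Supplier A, D = faulty

Given:
- P(A) = 0.4571, P(B) = 0.5429
- P(D|A) = 0.0500, P(D|B) = 0.0750

Step 1: Find P(D)
P(D) = P(D|A)P(A) + P(D|B)P(B)
     = 0.0500 × 0.4571 + 0.0750 × 0.5429
     = 0.02285500 + 0.04071750
     = 0.06357250

Step 2: Apply Bayes' theorem
P(A|D) = P(D|A)P(A) / P(D)
       = 0.02285500 / 0.06357250
       = 0.3595


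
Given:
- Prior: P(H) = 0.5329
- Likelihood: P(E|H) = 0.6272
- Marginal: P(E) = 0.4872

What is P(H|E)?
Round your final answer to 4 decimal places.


Using Bayes' theorem:

P(H|E) = P(E|H) × P(H) / P(E)
       = 0.6272 × 0.5329 / 0.4872
       = 0.33423488 / 0.4872
       = 0.6860

The evidence strengthens our belief in H.
Prior: 0.5329 → Posterior: 0.6860


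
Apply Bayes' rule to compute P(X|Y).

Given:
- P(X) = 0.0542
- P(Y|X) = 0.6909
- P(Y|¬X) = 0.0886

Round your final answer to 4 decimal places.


Bayes' theorem: P(X|Y) = P(Y|X) × P(X) / P(Y)

Step 1: Calculate P(Y) using law of total probability
P(Y) = P(Y|X)P(X) + P(Y|¬X)P(¬X)
     = 0.6909 × 0.0542 + 0.0886 × 0.9458
     = 0.03744678 + 0.08379788
     = 0.12124466

Step 2: Apply Bayes' theorem
P(X|Y) = P(Y|X) × P(X) / P(Y)
       = 0.03744678 / 0.12124466
       = 0.3089


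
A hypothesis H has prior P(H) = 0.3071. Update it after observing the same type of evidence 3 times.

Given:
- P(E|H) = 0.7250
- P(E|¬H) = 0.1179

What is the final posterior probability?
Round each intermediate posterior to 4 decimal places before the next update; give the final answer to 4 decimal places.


Sequential Bayesian updating:

Initial prior: P(H) = 0.3071

Update 1:
  P(E) = 0.7250 × 0.3071 + 0.1179 × 0.6929 = 0.22264750 + 0.08169291 = 0.30434041
  P(H|E) = 0.22264750 / 0.30434041 = 0.7316

Update 2:
  P(E) = 0.7250 × 0.7316 + 0.1179 × 0.2684 = 0.53041000 + 0.03164436 = 0.56205436
  P(H|E) = 0.53041000 / 0.56205436 = 0.9437

Update 3:
  P(E) = 0.7250 × 0.9437 + 0.1179 × 0.0563 = 0.68418250 + 0.00663777 = 0.69082027
  P(H|E) = 0.68418250 / 0.69082027 = 0.9904

Final posterior: 0.9904


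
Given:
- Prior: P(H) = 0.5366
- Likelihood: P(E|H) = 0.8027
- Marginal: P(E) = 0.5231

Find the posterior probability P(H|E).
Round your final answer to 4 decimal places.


Using Bayes' theorem:

P(H|E) = P(E|H) × P(H) / P(E)
       = 0.8027 × 0.5366 / 0.5231
       = 0.43072882 / 0.5231
       = 0.8234

The evidence strengthens our belief in H.
Prior: 0.5366 → Posterior: 0.8234


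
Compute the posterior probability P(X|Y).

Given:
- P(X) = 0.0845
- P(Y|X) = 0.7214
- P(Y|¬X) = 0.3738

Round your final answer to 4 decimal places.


Bayes' theorem: P(X|Y) = P(Y|X) × P(X) / P(Y)

Step 1: Calculate P(Y) using law of total probability
P(Y) = P(Y|X)P(X) + P(Y|¬X)P(¬X)
     = 0.7214 × 0.0845 + 0.3738 × 0.9155
     = 0.06095830 + 0.34221390
     = 0.40317220

Step 2: Apply Bayes' theorem
P(X|Y) = P(Y|X) × P(X) / P(Y)
       = 0.06095830 / 0.40317220
       = 0.1512


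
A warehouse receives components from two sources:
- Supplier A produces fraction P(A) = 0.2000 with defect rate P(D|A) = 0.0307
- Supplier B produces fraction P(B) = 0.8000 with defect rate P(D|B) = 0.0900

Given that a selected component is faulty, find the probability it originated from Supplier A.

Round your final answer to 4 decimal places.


Let A = from Supplier A, D = faulty

Given:
- P(A) = 0.2000, P(B) = 0.8000
- P(D|A) = 0.0307, P(D|B) = 0.0900

Step 1: Find P(D)
P(D) = P(D|A)P(A) + P(D|B)P(B)
     = 0.0307 × 0.2000 + 0.0900 × 0.8000
     = 0.00614000 + 0.07200000
     = 0.07814000

Step 2: Apply Bayes' theorem
P(A|D) = P(D|A)P(A) / P(D)
       = 0.00614000 / 0.07814000
       = 0.0786


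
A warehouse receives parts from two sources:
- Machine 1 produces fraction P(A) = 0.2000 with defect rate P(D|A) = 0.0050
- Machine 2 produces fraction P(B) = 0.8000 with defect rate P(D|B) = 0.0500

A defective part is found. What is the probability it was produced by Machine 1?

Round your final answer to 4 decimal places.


Let A = from Machine 1, D = defective

Given:
- P(A) = 0.2000, P(B) = 0.8000
- P(D|A) = 0.0050, P(D|B) = 0.0500

Step 1: Find P(D)
P(D) = P(D|A)P(A) + P(D|B)P(B)
     = 0.0050 × 0.2000 + 0.0500 × 0.8000
     = 0.00100000 + 0.04000000
     = 0.04100000

Step 2: Apply Bayes' theorem
P(A|D) = P(D|A)P(A) / P(D)
       = 0.00100000 / 0.04100000
       = 0.0244


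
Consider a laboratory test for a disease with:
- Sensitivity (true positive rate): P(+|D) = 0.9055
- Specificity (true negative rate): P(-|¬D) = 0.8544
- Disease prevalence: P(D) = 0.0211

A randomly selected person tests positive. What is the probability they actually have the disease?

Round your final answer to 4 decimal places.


Let D = has disease, + = positive test

Given:
- P(D) = 0.0211 (prevalence)
- P(+|D) = 0.9055 (sensitivity)
- P(-|¬D) = 0.8544 (specificity)
- P(+|¬D) = 0.1456 (false positive rate = 1 - specificity)

Step 1: Find P(+)
P(+) = P(+|D)P(D) + P(+|¬D)P(¬D)
     = 0.9055 × 0.0211 + 0.1456 × 0.9789
     = 0.01910605 + 0.14252784
     = 0.16163389

Step 2: Apply Bayes' theorem for P(D|+)
P(D|+) = P(+|D)P(D) / P(+)
       = 0.01910605 / 0.16163389
       = 0.1182


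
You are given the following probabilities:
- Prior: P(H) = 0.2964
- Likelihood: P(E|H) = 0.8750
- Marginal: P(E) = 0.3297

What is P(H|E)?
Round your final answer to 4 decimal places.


Using Bayes' theorem:

P(H|E) = P(E|H) × P(H) / P(E)
       = 0.8750 × 0.2964 / 0.3297
       = 0.25935000 / 0.3297
       = 0.7866

The evidence strengthens our belief in H.
Prior: 0.2964 → Posterior: 0.7866


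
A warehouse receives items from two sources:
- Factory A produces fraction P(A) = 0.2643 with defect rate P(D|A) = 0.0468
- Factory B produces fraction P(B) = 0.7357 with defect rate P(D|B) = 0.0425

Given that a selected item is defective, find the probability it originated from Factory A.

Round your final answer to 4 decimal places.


Let A = from Factory A, D = defective

Given:
- P(A) = 0.2643, P(B) = 0.7357
- P(D|A) = 0.0468, P(D|B) = 0.0425

Step 1: Find P(D)
P(D) = P(D|A)P(A) + P(D|B)P(B)
     = 0.0468 × 0.2643 + 0.0425 × 0.7357
     = 0.01236924 + 0.03126725
     = 0.04363649

Step 2: Apply Bayes' theorem
P(A|D) = P(D|A)P(A) / P(D)
       = 0.01236924 / 0.04363649
       = 0.2835


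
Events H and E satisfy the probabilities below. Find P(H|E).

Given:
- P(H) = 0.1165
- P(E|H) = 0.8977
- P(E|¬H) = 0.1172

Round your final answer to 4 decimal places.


Bayes' theorem: P(H|E) = P(E|H) × P(H) / P(E)

Step 1: Calculate P(E) using law of total probability
P(E) = P(E|H)P(H) + P(E|¬H)P(¬H)
     = 0.8977 × 0.1165 + 0.1172 × 0.8835
     = 0.10458205 + 0.10354620
     = 0.20812825

Step 2: Apply Bayes' theorem
P(H|E) = P(E|H) × P(H) / P(E)
       = 0.10458205 / 0.20812825
       = 0.5025


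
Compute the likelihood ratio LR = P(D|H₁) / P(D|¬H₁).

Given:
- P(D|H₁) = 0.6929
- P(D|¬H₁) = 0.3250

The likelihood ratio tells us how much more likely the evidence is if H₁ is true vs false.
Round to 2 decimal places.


Likelihood Ratio (LR) = P(D|H₁) / P(D|¬H₁)

LR = 0.6929 / 0.3250
   = 2.13

The evidence is 2.13 times more likely if H₁ is true than if H₁ is false.
Because LR exceeds 1, D is evidence for H₁.


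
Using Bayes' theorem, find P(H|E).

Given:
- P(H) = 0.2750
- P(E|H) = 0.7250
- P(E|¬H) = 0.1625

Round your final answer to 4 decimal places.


Bayes' theorem: P(H|E) = P(E|H) × P(H) / P(E)

Step 1: Calculate P(E) using law of total probability
P(E) = P(E|H)P(H) + P(E|¬H)P(¬H)
     = 0.7250 × 0.2750 + 0.1625 × 0.7250
     = 0.19937500 + 0.11781250
     = 0.31718750

Step 2: Apply Bayes' theorem
P(H|E) = P(E|H) × P(H) / P(E)
       = 0.19937500 / 0.31718750
       = 0.6286


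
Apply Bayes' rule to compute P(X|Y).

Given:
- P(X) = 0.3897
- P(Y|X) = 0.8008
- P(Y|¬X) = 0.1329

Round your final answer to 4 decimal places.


Bayes' theorem: P(X|Y) = P(Y|X) × P(X) / P(Y)

Step 1: Calculate P(Y) using law of total probability
P(Y) = P(Y|X)P(X) + P(Y|¬X)P(¬X)
     = 0.8008 × 0.3897 + 0.1329 × 0.6103
     = 0.31207176 + 0.08110887
     = 0.39318063

Step 2: Apply Bayes' theorem
P(X|Y) = P(Y|X) × P(X) / P(Y)
       = 0.31207176 / 0.39318063
       = 0.7937


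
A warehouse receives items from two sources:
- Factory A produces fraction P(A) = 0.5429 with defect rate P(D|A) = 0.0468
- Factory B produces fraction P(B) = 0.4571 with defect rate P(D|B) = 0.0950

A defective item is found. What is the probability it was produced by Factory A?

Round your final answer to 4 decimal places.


Let A = from Factory A, D = defective

Given:
- P(A) = 0.5429, P(B) = 0.4571
- P(D|A) = 0.0468, P(D|B) = 0.0950

Step 1: Find P(D)
P(D) = P(D|A)P(A) + P(D|B)P(B)
     = 0.0468 × 0.5429 + 0.0950 × 0.4571
     = 0.02540772 + 0.04342450
     = 0.06883222

Step 2: Apply Bayes' theorem
P(A|D) = P(D|A)P(A) / P(D)
       = 0.02540772 / 0.06883222
       = 0.3691


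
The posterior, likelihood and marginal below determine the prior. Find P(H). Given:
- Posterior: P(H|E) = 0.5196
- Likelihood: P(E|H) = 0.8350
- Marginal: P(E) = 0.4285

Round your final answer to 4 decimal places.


From Bayes' theorem: P(H|E) = P(E|H) × P(H) / P(E)

Rearranging for P(H):
P(H) = P(H|E) × P(E) / P(E|H)
     = 0.5196 × 0.4285 / 0.8350
     = 0.22264860 / 0.8350
     = 0.2666


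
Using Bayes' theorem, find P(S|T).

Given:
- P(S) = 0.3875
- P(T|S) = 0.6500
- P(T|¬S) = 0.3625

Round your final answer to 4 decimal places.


Bayes' theorem: P(S|T) = P(T|S) × P(S) / P(T)

Step 1: Calculate P(T) using law of total probability
P(T) = P(T|S)P(S) + P(T|¬S)P(¬S)
     = 0.6500 × 0.3875 + 0.3625 × 0.6125
     = 0.25187500 + 0.22203125
     = 0.47390625

Step 2: Apply Bayes' theorem
P(S|T) = P(T|S) × P(S) / P(T)
       = 0.25187500 / 0.47390625
       = 0.5315


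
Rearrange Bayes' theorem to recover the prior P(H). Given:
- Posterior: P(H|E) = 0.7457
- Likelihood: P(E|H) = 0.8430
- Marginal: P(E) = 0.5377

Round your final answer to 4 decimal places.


From Bayes' theorem: P(H|E) = P(E|H) × P(H) / P(E)

Rearranging for P(H):
P(H) = P(H|E) × P(E) / P(E|H)
     = 0.7457 × 0.5377 / 0.8430
     = 0.40096289 / 0.8430
     = 0.4756


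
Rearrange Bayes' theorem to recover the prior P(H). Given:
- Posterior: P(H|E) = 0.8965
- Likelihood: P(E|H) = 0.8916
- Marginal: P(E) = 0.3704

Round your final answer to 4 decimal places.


From Bayes' theorem: P(H|E) = P(E|H) × P(H) / P(E)

Rearranging for P(H):
P(H) = P(H|E) × P(E) / P(E|H)
     = 0.8965 × 0.3704 / 0.8916
     = 0.33206360 / 0.8916
     = 0.3724


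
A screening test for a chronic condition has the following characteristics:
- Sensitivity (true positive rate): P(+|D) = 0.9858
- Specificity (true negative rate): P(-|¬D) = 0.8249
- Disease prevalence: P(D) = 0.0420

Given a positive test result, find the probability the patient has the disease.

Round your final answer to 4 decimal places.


Let D = has disease, + = positive test

Given:
- P(D) = 0.0420 (prevalence)
- P(+|D) = 0.9858 (sensitivity)
- P(-|¬D) = 0.8249 (specificity)
- P(+|¬D) = 0.1751 (false positive rate = 1 - specificity)

Step 1: Find P(+)
P(+) = P(+|D)P(D) + P(+|¬D)P(¬D)
     = 0.9858 × 0.0420 + 0.1751 × 0.9580
     = 0.04140360 + 0.16774580
     = 0.20914940

Step 2: Apply Bayes' theorem for P(D|+)
P(D|+) = P(+|D)P(D) / P(+)
       = 0.04140360 / 0.20914940
       = 0.1980


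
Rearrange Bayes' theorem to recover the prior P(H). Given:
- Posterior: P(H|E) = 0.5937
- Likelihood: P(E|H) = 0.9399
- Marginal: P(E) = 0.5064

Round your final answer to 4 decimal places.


From Bayes' theorem: P(H|E) = P(E|H) × P(H) / P(E)

Rearranging for P(H):
P(H) = P(H|E) × P(E) / P(E|H)
     = 0.5937 × 0.5064 / 0.9399
     = 0.30064968 / 0.9399
     = 0.3199


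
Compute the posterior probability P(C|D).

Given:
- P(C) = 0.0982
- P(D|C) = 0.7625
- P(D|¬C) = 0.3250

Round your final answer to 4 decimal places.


Bayes' theorem: P(C|D) = P(D|C) × P(C) / P(D)

Step 1: Calculate P(D) using law of total probability
P(D) = P(D|C)P(C) + P(D|¬C)P(¬C)
     = 0.7625 × 0.0982 + 0.3250 × 0.9018
     = 0.07487750 + 0.29308500
     = 0.36796250

Step 2: Apply Bayes' theorem
P(C|D) = P(D|C) × P(C) / P(D)
       = 0.07487750 / 0.36796250
       = 0.2035


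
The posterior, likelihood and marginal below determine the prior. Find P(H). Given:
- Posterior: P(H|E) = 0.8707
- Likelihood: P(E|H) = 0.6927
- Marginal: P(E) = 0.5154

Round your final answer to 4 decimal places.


From Bayes' theorem: P(H|E) = P(E|H) × P(H) / P(E)

Rearranging for P(H):
P(H) = P(H|E) × P(E) / P(E|H)
     = 0.8707 × 0.5154 / 0.6927
     = 0.44875878 / 0.6927
     = 0.6478


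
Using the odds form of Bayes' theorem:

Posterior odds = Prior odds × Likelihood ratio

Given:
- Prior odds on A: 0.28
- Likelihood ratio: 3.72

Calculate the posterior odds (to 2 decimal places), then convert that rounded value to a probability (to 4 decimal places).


Step 1: Calculate posterior odds
Posterior odds = Prior odds × LR
               = 0.28 × 3.72
               = 1.04

Step 2: Convert to probability
P(A|E) = Posterior odds / (1 + Posterior odds)
       = 1.04 / (1 + 1.04)
       = 1.04 / 2.04
       = 0.5098

The evidence increased P(A) from 0.2188 to 0.5098.


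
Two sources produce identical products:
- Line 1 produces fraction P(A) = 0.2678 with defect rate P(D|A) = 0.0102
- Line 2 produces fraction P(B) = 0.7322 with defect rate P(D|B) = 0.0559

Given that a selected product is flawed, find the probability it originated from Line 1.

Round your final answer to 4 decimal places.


Let A = from Line 1, D = flawed

Given:
- P(A) = 0.2678, P(B) = 0.7322
- P(D|A) = 0.0102, P(D|B) = 0.0559

Step 1: Find P(D)
P(D) = P(D|A)P(A) + P(D|B)P(B)
     = 0.0102 × 0.2678 + 0.0559 × 0.7322
     = 0.00273156 + 0.04092998
     = 0.04366154

Step 2: Apply Bayes' theorem
P(A|D) = P(D|A)P(A) / P(D)
       = 0.00273156 / 0.04366154
       = 0.0626


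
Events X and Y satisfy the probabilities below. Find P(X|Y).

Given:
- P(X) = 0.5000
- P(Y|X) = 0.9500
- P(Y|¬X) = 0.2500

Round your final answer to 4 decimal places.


Bayes' theorem: P(X|Y) = P(Y|X) × P(X) / P(Y)

Step 1: Calculate P(Y) using law of total probability
P(Y) = P(Y|X)P(X) + P(Y|¬X)P(¬X)
     = 0.9500 × 0.5000 + 0.2500 × 0.5000
     = 0.47500000 + 0.12500000
     = 0.60000000

Step 2: Apply Bayes' theorem
P(X|Y) = P(Y|X) × P(X) / P(Y)
       = 0.47500000 / 0.60000000
       = 0.7917


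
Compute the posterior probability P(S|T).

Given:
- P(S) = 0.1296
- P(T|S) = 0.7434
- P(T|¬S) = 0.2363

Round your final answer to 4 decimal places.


Bayes' theorem: P(S|T) = P(T|S) × P(S) / P(T)

Step 1: Calculate P(T) using law of total probability
P(T) = P(T|S)P(S) + P(T|¬S)P(¬S)
     = 0.7434 × 0.1296 + 0.2363 × 0.8704
     = 0.09634464 + 0.20567552
     = 0.30202016

Step 2: Apply Bayes' theorem
P(S|T) = P(T|S) × P(S) / P(T)
       = 0.09634464 / 0.30202016
       = 0.3190


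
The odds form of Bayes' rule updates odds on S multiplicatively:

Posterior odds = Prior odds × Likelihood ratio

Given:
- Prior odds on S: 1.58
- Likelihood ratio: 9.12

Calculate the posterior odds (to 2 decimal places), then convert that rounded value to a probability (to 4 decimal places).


Step 1: Calculate posterior odds
Posterior odds = Prior odds × LR
               = 1.58 × 9.12
               = 14.41

Step 2: Convert to probability
P(S|E) = Posterior odds / (1 + Posterior odds)
       = 14.41 / (1 + 14.41)
       = 14.41 / 15.41
       = 0.9351

The evidence increased P(S) from 0.6124 to 0.9351.


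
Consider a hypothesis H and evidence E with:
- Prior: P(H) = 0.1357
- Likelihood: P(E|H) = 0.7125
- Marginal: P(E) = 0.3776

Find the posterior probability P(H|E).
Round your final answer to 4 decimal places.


Using Bayes' theorem:

P(H|E) = P(E|H) × P(H) / P(E)
       = 0.7125 × 0.1357 / 0.3776
       = 0.09668625 / 0.3776
       = 0.2561

The evidence strengthens our belief in H.
Prior: 0.1357 → Posterior: 0.2561


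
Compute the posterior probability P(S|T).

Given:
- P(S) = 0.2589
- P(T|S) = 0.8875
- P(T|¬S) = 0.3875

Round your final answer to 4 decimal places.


Bayes' theorem: P(S|T) = P(T|S) × P(S) / P(T)

Step 1: Calculate P(T) using law of total probability
P(T) = P(T|S)P(S) + P(T|¬S)P(¬S)
     = 0.8875 × 0.2589 + 0.3875 × 0.7411
     = 0.22977375 + 0.28717625
     = 0.51695000

Step 2: Apply Bayes' theorem
P(S|T) = P(T|S) × P(S) / P(T)
       = 0.22977375 / 0.51695000
       = 0.4445


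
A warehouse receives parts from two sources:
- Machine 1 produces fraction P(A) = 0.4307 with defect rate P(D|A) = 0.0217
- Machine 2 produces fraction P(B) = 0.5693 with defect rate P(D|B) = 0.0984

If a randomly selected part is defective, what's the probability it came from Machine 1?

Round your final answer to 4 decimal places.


Let A = from Machine 1, D = defective

Given:
- P(A) = 0.4307, P(B) = 0.5693
- P(D|A) = 0.0217, P(D|B) = 0.0984

Step 1: Find P(D)
P(D) = P(D|A)P(A) + P(D|B)P(B)
     = 0.0217 × 0.4307 + 0.0984 × 0.5693
     = 0.00934619 + 0.05601912
     = 0.06536531

Step 2: Apply Bayes' theorem
P(A|D) = P(D|A)P(A) / P(D)
       = 0.00934619 / 0.06536531
       = 0.1430


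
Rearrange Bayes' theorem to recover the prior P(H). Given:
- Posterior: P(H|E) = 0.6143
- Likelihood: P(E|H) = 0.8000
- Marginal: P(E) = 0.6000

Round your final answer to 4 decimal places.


From Bayes' theorem: P(H|E) = P(E|H) × P(H) / P(E)

Rearranging for P(H):
P(H) = P(H|E) × P(E) / P(E|H)
     = 0.6143 × 0.6000 / 0.8000
     = 0.36858000 / 0.8000
     = 0.4607


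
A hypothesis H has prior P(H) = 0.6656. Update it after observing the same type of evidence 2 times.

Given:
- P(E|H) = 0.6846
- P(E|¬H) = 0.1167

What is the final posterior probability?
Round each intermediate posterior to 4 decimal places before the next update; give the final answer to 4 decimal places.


Sequential Bayesian updating:

Initial prior: P(H) = 0.6656

Update 1:
  P(E) = 0.6846 × 0.6656 + 0.1167 × 0.3344 = 0.45566976 + 0.03902448 = 0.49469424
  P(H|E) = 0.45566976 / 0.49469424 = 0.9211

Update 2:
  P(E) = 0.6846 × 0.9211 + 0.1167 × 0.0789 = 0.63058506 + 0.00920763 = 0.63979269
  P(H|E) = 0.63058506 / 0.63979269 = 0.9856

Final posterior: 0.9856


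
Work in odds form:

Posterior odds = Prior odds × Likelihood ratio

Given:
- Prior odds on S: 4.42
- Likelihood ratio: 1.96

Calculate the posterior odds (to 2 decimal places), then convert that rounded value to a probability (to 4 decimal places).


Step 1: Calculate posterior odds
Posterior odds = Prior odds × LR
               = 4.42 × 1.96
               = 8.66

Step 2: Convert to probability
P(S|E) = Posterior odds / (1 + Posterior odds)
       = 8.66 / (1 + 8.66)
       = 8.66 / 9.66
       = 0.8965

The evidence increased P(S) from 0.8155 to 0.8965.


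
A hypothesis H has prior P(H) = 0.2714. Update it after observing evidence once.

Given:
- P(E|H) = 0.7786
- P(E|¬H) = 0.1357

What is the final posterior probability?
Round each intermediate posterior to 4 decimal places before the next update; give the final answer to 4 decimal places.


Sequential Bayesian updating:

Initial prior: P(H) = 0.2714

Update 1:
  P(E) = 0.7786 × 0.2714 + 0.1357 × 0.7286 = 0.21131204 + 0.09887102 = 0.31018306
  P(H|E) = 0.21131204 / 0.31018306 = 0.6812

Final posterior: 0.6812


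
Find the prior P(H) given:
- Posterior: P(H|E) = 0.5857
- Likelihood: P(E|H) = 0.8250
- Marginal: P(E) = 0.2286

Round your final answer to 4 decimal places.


From Bayes' theorem: P(H|E) = P(E|H) × P(H) / P(E)

Rearranging for P(H):
P(H) = P(H|E) × P(E) / P(E|H)
     = 0.5857 × 0.2286 / 0.8250
     = 0.13389102 / 0.8250
     = 0.1623


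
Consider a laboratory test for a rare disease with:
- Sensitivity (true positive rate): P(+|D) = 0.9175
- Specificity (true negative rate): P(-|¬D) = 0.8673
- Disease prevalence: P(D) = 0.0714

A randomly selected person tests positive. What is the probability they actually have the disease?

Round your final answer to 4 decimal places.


Let D = has disease, + = positive test

Given:
- P(D) = 0.0714 (prevalence)
- P(+|D) = 0.9175 (sensitivity)
- P(-|¬D) = 0.8673 (specificity)
- P(+|¬D) = 0.1327 (false positive rate = 1 - specificity)

Step 1: Find P(+)
P(+) = P(+|D)P(D) + P(+|¬D)P(¬D)
     = 0.9175 × 0.0714 + 0.1327 × 0.9286
     = 0.06550950 + 0.12322522
     = 0.18873472

Step 2: Apply Bayes' theorem for P(D|+)
P(D|+) = P(+|D)P(D) / P(+)
       = 0.06550950 / 0.18873472
       = 0.3471


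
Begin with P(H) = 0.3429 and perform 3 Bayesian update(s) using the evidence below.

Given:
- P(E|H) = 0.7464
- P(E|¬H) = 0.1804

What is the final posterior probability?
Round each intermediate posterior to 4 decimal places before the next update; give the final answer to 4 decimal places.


Sequential Bayesian updating:

Initial prior: P(H) = 0.3429

Update 1:
  P(E) = 0.7464 × 0.3429 + 0.1804 × 0.6571 = 0.25594056 + 0.11854084 = 0.37448140
  P(H|E) = 0.25594056 / 0.37448140 = 0.6835

Update 2:
  P(E) = 0.7464 × 0.6835 + 0.1804 × 0.3165 = 0.51016440 + 0.05709660 = 0.56726100
  P(H|E) = 0.51016440 / 0.56726100 = 0.8993

Update 3:
  P(E) = 0.7464 × 0.8993 + 0.1804 × 0.1007 = 0.67123752 + 0.01816628 = 0.68940380
  P(H|E) = 0.67123752 / 0.68940380 = 0.9736

Final posterior: 0.9736


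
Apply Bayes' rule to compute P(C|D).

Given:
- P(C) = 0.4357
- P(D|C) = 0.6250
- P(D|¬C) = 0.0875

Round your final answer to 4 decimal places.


Bayes' theorem: P(C|D) = P(D|C) × P(C) / P(D)

Step 1: Calculate P(D) using law of total probability
P(D) = P(D|C)P(C) + P(D|¬C)P(¬C)
     = 0.6250 × 0.4357 + 0.0875 × 0.5643
     = 0.27231250 + 0.04937625
     = 0.32168875

Step 2: Apply Bayes' theorem
P(C|D) = P(D|C) × P(C) / P(D)
       = 0.27231250 / 0.32168875
       = 0.8465


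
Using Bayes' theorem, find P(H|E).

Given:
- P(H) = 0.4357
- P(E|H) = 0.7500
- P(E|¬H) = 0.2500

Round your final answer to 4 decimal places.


Bayes' theorem: P(H|E) = P(E|H) × P(H) / P(E)

Step 1: Calculate P(E) using law of total probability
P(E) = P(E|H)P(H) + P(E|¬H)P(¬H)
     = 0.7500 × 0.4357 + 0.2500 × 0.5643
     = 0.32677500 + 0.14107500
     = 0.46785000

Step 2: Apply Bayes' theorem
P(H|E) = P(E|H) × P(H) / P(E)
       = 0.32677500 / 0.46785000
       = 0.6985


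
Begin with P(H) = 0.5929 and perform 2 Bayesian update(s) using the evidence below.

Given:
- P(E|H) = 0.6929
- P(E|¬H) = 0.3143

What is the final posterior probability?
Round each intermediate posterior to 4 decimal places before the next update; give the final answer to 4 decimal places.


Sequential Bayesian updating:

Initial prior: P(H) = 0.5929

Update 1:
  P(E) = 0.6929 × 0.5929 + 0.3143 × 0.4071 = 0.41082041 + 0.12795153 = 0.53877194
  P(H|E) = 0.41082041 / 0.53877194 = 0.7625

Update 2:
  P(E) = 0.6929 × 0.7625 + 0.3143 × 0.2375 = 0.52833625 + 0.07464625 = 0.60298250
  P(H|E) = 0.52833625 / 0.60298250 = 0.8762

Final posterior: 0.8762


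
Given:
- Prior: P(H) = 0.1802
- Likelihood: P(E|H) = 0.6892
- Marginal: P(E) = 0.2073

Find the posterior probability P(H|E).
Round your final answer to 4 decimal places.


Using Bayes' theorem:

P(H|E) = P(E|H) × P(H) / P(E)
       = 0.6892 × 0.1802 / 0.2073
       = 0.12419384 / 0.2073
       = 0.5991

The evidence strengthens our belief in H.
Prior: 0.1802 → Posterior: 0.5991


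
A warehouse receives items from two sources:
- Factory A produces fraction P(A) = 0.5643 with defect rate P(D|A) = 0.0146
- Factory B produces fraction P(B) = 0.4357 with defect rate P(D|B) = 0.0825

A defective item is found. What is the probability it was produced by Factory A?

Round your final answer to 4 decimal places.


Let A = from Factory A, D = defective

Given:
- P(A) = 0.5643, P(B) = 0.4357
- P(D|A) = 0.0146, P(D|B) = 0.0825

Step 1: Find P(D)
P(D) = P(D|A)P(A) + P(D|B)P(B)
     = 0.0146 × 0.5643 + 0.0825 × 0.4357
     = 0.00823878 + 0.03594525
     = 0.04418403

Step 2: Apply Bayes' theorem
P(A|D) = P(D|A)P(A) / P(D)
       = 0.00823878 / 0.04418403
       = 0.1865


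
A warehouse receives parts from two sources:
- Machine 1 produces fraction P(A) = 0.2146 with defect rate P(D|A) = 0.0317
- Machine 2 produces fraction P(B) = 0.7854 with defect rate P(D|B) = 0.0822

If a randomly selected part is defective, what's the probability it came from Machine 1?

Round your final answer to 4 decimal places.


Let A = from Machine 1, D = defective

Given:
- P(A) = 0.2146, P(B) = 0.7854
- P(D|A) = 0.0317, P(D|B) = 0.0822

Step 1: Find P(D)
P(D) = P(D|A)P(A) + P(D|B)P(B)
     = 0.0317 × 0.2146 + 0.0822 × 0.7854
     = 0.00680282 + 0.06455988
     = 0.07136270

Step 2: Apply Bayes' theorem
P(A|D) = P(D|A)P(A) / P(D)
       = 0.00680282 / 0.07136270
       = 0.0953


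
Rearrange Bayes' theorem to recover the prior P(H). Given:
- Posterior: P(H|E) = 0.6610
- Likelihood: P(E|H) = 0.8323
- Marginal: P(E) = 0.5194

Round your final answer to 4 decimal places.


From Bayes' theorem: P(H|E) = P(E|H) × P(H) / P(E)

Rearranging for P(H):
P(H) = P(H|E) × P(E) / P(E|H)
     = 0.6610 × 0.5194 / 0.8323
     = 0.34332340 / 0.8323
     = 0.4125


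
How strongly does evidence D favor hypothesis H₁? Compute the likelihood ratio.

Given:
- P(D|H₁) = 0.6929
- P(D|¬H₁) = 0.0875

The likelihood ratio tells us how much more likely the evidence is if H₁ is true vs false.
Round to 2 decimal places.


Likelihood Ratio (LR) = P(D|H₁) / P(D|¬H₁)

LR = 0.6929 / 0.0875
   = 7.92

The evidence is 7.92 times more likely if H₁ is true than if H₁ is false.
Because LR exceeds 1, D is evidence for H₁.


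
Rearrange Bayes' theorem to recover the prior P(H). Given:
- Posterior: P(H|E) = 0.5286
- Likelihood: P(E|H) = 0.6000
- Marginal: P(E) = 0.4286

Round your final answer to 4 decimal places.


From Bayes' theorem: P(H|E) = P(E|H) × P(H) / P(E)

Rearranging for P(H):
P(H) = P(H|E) × P(E) / P(E|H)
     = 0.5286 × 0.4286 / 0.6000
     = 0.22655796 / 0.6000
     = 0.3776


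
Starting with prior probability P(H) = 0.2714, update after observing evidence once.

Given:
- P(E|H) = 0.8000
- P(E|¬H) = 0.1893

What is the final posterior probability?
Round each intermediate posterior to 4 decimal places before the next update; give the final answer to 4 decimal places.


Sequential Bayesian updating:

Initial prior: P(H) = 0.2714

Update 1:
  P(E) = 0.8000 × 0.2714 + 0.1893 × 0.7286 = 0.21712000 + 0.13792398 = 0.35504398
  P(H|E) = 0.21712000 / 0.35504398 = 0.6115

Final posterior: 0.6115


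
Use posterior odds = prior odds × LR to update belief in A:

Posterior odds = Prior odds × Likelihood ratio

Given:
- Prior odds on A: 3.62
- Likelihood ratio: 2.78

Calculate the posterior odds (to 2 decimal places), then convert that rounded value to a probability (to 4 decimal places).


Step 1: Calculate posterior odds
Posterior odds = Prior odds × LR
               = 3.62 × 2.78
               = 10.06

Step 2: Convert to probability
P(A|E) = Posterior odds / (1 + Posterior odds)
       = 10.06 / (1 + 10.06)
       = 10.06 / 11.06
       = 0.9096

The evidence increased P(A) from 0.7835 to 0.9096.


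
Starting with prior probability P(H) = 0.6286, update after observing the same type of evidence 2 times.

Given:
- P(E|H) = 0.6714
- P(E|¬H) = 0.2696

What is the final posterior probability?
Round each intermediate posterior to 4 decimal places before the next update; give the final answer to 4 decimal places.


Sequential Bayesian updating:

Initial prior: P(H) = 0.6286

Update 1:
  P(E) = 0.6714 × 0.6286 + 0.2696 × 0.3714 = 0.42204204 + 0.10012944 = 0.52217148
  P(H|E) = 0.42204204 / 0.52217148 = 0.8082

Update 2:
  P(E) = 0.6714 × 0.8082 + 0.2696 × 0.1918 = 0.54262548 + 0.05170928 = 0.59433476
  P(H|E) = 0.54262548 / 0.59433476 = 0.9130

Final posterior: 0.9130


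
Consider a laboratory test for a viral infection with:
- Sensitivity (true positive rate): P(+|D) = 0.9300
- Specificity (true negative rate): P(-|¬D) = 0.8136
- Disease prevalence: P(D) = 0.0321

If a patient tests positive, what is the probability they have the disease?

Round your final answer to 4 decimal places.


Let D = has disease, + = positive test

Given:
- P(D) = 0.0321 (prevalence)
- P(+|D) = 0.9300 (sensitivity)
- P(-|¬D) = 0.8136 (specificity)
- P(+|¬D) = 0.1864 (false positive rate = 1 - specificity)

Step 1: Find P(+)
P(+) = P(+|D)P(D) + P(+|¬D)P(¬D)
     = 0.9300 × 0.0321 + 0.1864 × 0.9679
     = 0.02985300 + 0.18041656
     = 0.21026956

Step 2: Apply Bayes' theorem for P(D|+)
P(D|+) = P(+|D)P(D) / P(+)
       = 0.02985300 / 0.21026956
       = 0.1420


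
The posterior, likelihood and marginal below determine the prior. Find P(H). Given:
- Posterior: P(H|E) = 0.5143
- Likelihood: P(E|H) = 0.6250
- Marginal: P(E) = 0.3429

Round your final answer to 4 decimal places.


From Bayes' theorem: P(H|E) = P(E|H) × P(H) / P(E)

Rearranging for P(H):
P(H) = P(H|E) × P(E) / P(E|H)
     = 0.5143 × 0.3429 / 0.6250
     = 0.17635347 / 0.6250
     = 0.2822


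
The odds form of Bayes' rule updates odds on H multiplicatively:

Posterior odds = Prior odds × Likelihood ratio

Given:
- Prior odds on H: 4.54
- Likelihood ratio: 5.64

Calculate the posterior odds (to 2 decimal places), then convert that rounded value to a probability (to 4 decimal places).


Step 1: Calculate posterior odds
Posterior odds = Prior odds × LR
               = 4.54 × 5.64
               = 25.61

Step 2: Convert to probability
P(H|E) = Posterior odds / (1 + Posterior odds)
       = 25.61 / (1 + 25.61)
       = 25.61 / 26.61
       = 0.9624

The evidence increased P(H) from 0.8195 to 0.9624.


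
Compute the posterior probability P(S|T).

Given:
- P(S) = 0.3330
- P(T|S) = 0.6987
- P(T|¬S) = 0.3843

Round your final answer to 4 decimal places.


Bayes' theorem: P(S|T) = P(T|S) × P(S) / P(T)

Step 1: Calculate P(T) using law of total probability
P(T) = P(T|S)P(S) + P(T|¬S)P(¬S)
     = 0.6987 × 0.3330 + 0.3843 × 0.6670
     = 0.23266710 + 0.25632810
     = 0.48899520

Step 2: Apply Bayes' theorem
P(S|T) = P(T|S) × P(S) / P(T)
       = 0.23266710 / 0.48899520
       = 0.4758


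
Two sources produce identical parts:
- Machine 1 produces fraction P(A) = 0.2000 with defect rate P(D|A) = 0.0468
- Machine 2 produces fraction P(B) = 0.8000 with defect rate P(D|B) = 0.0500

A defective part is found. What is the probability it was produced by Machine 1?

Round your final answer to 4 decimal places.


Let A = from Machine 1, D = defective

Given:
- P(A) = 0.2000, P(B) = 0.8000
- P(D|A) = 0.0468, P(D|B) = 0.0500

Step 1: Find P(D)
P(D) = P(D|A)P(A) + P(D|B)P(B)
     = 0.0468 × 0.2000 + 0.0500 × 0.8000
     = 0.00936000 + 0.04000000
     = 0.04936000

Step 2: Apply Bayes' theorem
P(A|D) = P(D|A)P(A) / P(D)
       = 0.00936000 / 0.04936000
       = 0.1896
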